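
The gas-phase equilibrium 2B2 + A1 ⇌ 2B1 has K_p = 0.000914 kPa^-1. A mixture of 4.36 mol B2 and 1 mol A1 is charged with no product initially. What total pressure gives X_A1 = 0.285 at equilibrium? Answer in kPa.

P = 176 kPa

Take 1 mol A1 as basis and let X be its fractional conversion, so ξ = X.
At extent ξ: n_B2 = 4.36 − 2X; n_A1 = 1 − X; n_B1 = 2X.
Total moles n_T = 5.36 − X.
K_p = p_B1^2 / (p_B2^2 p_A1) with p_i = (n_i/n_T)·P.
At X = 0.285: the mole-fraction product g(X) = Π y_i^ν_i = 0.1605. Since K_p = g(X)·P^{-1}, P = (g/K_p)^(1/1) = (0.1605/0.000914)^(1/1) = 176 kPa.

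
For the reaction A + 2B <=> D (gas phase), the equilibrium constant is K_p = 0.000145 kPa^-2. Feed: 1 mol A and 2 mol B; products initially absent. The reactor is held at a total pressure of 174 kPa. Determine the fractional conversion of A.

X = 0.515

Take 1 mol A as basis and let X be its fractional conversion, so ξ = X.
Mole table: n_A = 1 − X; n_B = 2 − 2X; n_D = X.
Total moles n_T = 3 − 2X.
With p_i = (n_i/n_T)P, K_p = p_D / (p_A p_B^2).
Equating to 0.000145 kPa^-2 and solving on 0 < X < 1: X = 0.515.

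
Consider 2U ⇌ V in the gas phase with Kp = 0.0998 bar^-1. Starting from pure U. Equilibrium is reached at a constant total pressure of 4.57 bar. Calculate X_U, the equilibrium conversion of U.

Let X = conversion of U (basis 1 mol U); extent of reaction ξ = 0.5X.
At extent ξ: n_U = 1 − X; n_V = 0.5X.
Total moles n_T = 1 − 0.5X.
With p_i = (n_i/n_T)P, Kp = p_V / (p_U^2).
Substituting and setting equal to 0.0998 bar^-1 gives a polynomial in X; the root in (0,1) is X = 0.405.

X = 0.405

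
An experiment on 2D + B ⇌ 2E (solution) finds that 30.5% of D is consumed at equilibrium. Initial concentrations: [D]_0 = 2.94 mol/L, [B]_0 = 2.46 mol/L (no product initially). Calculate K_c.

K_c = 0.0957 L/mol

Let X = conversion of D.
Concentrations: [D] = 2.94 − 2.94X; [B] = 2.46 − 1.47X; [E] = 2.94X.
At X = 0.305: [D] = 2.04, [B] = 2.01, [E] = 0.897.
K_c = [E]^2 / ([D]^2 [B]) = 0.0957 L/mol.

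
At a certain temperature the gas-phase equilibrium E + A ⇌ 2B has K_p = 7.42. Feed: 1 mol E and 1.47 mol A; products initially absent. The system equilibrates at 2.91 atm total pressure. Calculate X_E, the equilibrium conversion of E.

Basis: 1 mol E initially; let X = conversion of E. Extent ξ = X.
Moles: n_E = 1 − X; n_A = 1.47 − X; n_B = 2X.
Since Δν = 0, n_T = 2.47 throughout.
With p_i = (n_i/n_T)P, K_p = p_B^2 / (p_E p_A).
Substituting and setting equal to 7.42 gives a polynomial in X; the root in (0,1) is X = 0.682.

X = 0.682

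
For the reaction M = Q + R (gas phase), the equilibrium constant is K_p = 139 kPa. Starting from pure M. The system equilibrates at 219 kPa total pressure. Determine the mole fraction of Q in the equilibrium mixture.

y_Q = 0.384

Let X = conversion of M (basis 1 mol M); extent of reaction ξ = X.
At extent ξ: n_M = 1 − X; n_Q = X; n_R = X.
Total moles n_T = 1 + X.
With p_i = (n_i/n_T)P, K_p = p_Q p_R / (p_M).
This yields a degree-2 equation in X; solving on (0,1), X = 0.623.
Then n_Q = 0.623, n_T = 1.62, so y_Q = 0.384.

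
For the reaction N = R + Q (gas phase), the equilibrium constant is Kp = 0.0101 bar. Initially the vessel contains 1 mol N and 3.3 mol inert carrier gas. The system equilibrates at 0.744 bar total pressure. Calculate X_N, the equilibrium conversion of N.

Take 1 mol N as basis and let X be its fractional conversion, so ξ = X.
Moles: n_N = 1 − X; n_R = X; n_Q = X; n_I = 3.3 (inert).
Summing: n_T = 4.3 + X.
y_i = n_i/n_T, p_i = y_i·P. Kp = p_R p_Q / (p_N).
Equating to 0.0101 bar and solving on 0 < X < 1: X = 0.219.

X = 0.219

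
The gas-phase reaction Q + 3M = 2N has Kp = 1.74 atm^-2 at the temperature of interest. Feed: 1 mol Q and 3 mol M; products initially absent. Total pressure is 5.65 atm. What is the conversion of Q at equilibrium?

Take 1 mol Q as basis and let X be its fractional conversion, so ξ = X.
Moles: n_Q = 1 − X; n_M = 3 − 3X; n_N = 2X.
n_T = Σnᵢ = 4 − 2X.
With p_i = (n_i/n_T)P, Kp = p_N^2 / (p_Q p_M^3).
Equating to 1.74 atm^-2 and solving on 0 < X < 1: X = 0.694.

X = 0.694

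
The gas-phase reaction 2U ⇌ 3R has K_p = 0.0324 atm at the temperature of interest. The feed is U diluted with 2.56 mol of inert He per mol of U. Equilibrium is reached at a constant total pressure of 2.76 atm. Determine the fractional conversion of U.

Take 1 mol U as basis and let X be its fractional conversion, so ξ = 0.5X.
Moles: n_U = 1 − X; n_R = 1.5X; n_I = 2.56 (inert).
Total moles n_T = 3.56 + 0.5X.
With p_i = (n_i/n_T)P, K_p = p_R^3 / (p_U^2).
Equating to 0.0324 atm and solving on 0 < X < 1: X = 0.201.

X = 0.201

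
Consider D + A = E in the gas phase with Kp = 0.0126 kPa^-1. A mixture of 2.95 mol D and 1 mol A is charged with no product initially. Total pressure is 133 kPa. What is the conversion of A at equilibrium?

X = 0.542

Take 1 mol A as basis and let X be its fractional conversion, so ξ = X.
At extent ξ: n_D = 2.95 − X; n_A = 1 − X; n_E = X.
Summing: n_T = 3.95 − X.
y_i = n_i/n_T, p_i = y_i·P. Kp = p_E / (p_D p_A).
Setting this equal to 0.0126 kPa^-1 and taking the physical root (0 < X < 1) gives X = 0.542.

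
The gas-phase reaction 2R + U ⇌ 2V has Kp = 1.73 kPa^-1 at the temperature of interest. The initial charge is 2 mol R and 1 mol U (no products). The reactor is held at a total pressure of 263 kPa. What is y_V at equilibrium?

y_V = 0.790

Basis: 2 mol R initially; let X = conversion of R. Extent ξ = X.
Moles: n_R = 2 − 2X; n_U = 1 − X; n_V = 2X.
n_T = Σnᵢ = 3 − X.
With p_i = (n_i/n_T)P, Kp = p_V^2 / (p_R^2 p_U).
This yields a degree-3 equation in X; solving on (0,1), X = 0.849.
Then n_V = 1.7, n_T = 2.15, so y_V = 0.790.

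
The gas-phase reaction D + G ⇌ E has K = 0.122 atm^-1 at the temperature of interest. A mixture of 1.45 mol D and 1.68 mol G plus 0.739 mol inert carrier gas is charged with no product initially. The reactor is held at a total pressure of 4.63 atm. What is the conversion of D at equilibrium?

Let X = conversion of D (basis 1.45 mol D); extent of reaction ξ = 1.45X.
At extent ξ: n_D = 1.45 − 1.45X; n_G = 1.68 − 1.45X; n_E = 1.45X; n_I = 0.739 (inert).
Summing: n_T = 3.87 − 1.45X.
Mole fractions y_i = n_i/n_T; K = p_E / (p_D p_G) with p_i = y_i·P.
Setting this equal to 0.122 atm^-1 and taking the physical root (0 < X < 1) gives X = 0.182.

X = 0.182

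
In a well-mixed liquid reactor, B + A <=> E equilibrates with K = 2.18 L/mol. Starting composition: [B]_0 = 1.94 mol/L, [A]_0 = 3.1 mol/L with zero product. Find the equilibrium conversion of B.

X = 0.776

Let X = conversion of B; extent ξ = 1.94·X mol/L.
Concentrations: [B] = 1.94 − 1.94X; [A] = 3.1 − 1.94X; [E] = 1.94X.
K = [E] / ([B] [A]).
Solving K = 2.18 for X ∈ (0,1): X = 0.776.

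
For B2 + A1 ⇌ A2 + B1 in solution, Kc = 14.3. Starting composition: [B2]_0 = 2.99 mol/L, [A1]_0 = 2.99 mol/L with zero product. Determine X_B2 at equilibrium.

X = 0.791

Let X = conversion of B2; extent ξ = 2.99·X mol/L.
Concentrations: [B2] = 2.99 − 2.99X; [A1] = 2.99 − 2.99X; [A2] = 2.99X; [B1] = 2.99X.
Kc = [A2] [B1] / ([B2] [A1]).
Solving Kc = 14.3 for X ∈ (0,1): X = 0.791.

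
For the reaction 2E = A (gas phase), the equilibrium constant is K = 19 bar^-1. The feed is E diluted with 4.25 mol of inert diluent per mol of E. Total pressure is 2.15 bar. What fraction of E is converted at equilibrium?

Basis: 1 mol E initially; let X = conversion of E. Extent ξ = 0.5X.
Moles: n_E = 1 − X; n_A = 0.5X; n_I = 4.25 (inert).
Summing: n_T = 5.25 − 0.5X.
Mole fractions y_i = n_i/n_T; K = p_A / (p_E^2) with p_i = y_i·P.
Setting this equal to 19 bar^-1 and taking the physical root (0 < X < 1) gives X = 0.784.

X = 0.784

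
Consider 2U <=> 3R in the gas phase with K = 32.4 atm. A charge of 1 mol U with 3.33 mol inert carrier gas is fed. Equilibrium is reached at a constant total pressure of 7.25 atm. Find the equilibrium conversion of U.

X = 0.743

Take 1 mol U as basis and let X be its fractional conversion, so ξ = 0.5X.
At extent ξ: n_U = 1 − X; n_R = 1.5X; n_I = 3.33 (inert).
n_T = Σnᵢ = 4.33 + 0.5X.
With p_i = (n_i/n_T)P, K = p_R^3 / (p_U^2).
This yields a degree-3 equation in X; solving on (0,1), X = 0.743.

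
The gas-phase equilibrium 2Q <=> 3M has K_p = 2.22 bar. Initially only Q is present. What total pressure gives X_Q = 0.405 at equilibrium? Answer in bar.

P = 4.22 bar

Let X = conversion of Q (basis 1 mol Q); extent of reaction ξ = 0.5X.
Mole table: n_Q = 1 − X; n_M = 1.5X.
Summing: n_T = 1 + 0.5X.
K_p = p_M^3 / (p_Q^2) with p_i = (n_i/n_T)·P.
At X = 0.405: the mole-fraction product g(X) = Π y_i^ν_i = 0.5266. Since K_p = g(X)·P^{1}, P = (K_p/g)^(1/1) = (2.22/0.5266)^(1/1) = 4.22 bar.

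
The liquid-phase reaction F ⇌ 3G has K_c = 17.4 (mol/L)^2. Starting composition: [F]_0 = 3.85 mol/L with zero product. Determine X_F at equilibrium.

Let X = conversion of F; extent ξ = 3.85·X mol/L.
Concentrations: [F] = 3.85 − 3.85X; [G] = 11.6X.
K_c = [G]^3 / ([F]).
Solving K_c = 17.4 for X ∈ (0,1): X = 0.311.

X = 0.311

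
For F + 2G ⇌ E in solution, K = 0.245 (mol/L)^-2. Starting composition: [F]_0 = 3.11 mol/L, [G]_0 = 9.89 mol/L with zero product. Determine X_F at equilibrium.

Let X = conversion of F; extent ξ = 3.11·X mol/L.
Concentrations: [F] = 3.11 − 3.11X; [G] = 9.89 − 6.22X; [E] = 3.11X.
K = [E] / ([F] [G]^2).
Equating to 0.245 (mol/L)^-2: the physical root is X = 0.842.

X = 0.842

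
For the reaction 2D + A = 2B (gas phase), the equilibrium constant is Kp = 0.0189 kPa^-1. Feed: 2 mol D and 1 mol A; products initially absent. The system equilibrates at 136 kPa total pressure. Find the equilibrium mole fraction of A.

y_A = 0.222

Let X = conversion of D (basis 2 mol D); extent of reaction ξ = X.
Moles: n_D = 2 − 2X; n_A = 1 − X; n_B = 2X.
Total moles n_T = 3 − X.
With p_i = (n_i/n_T)P, Kp = p_B^2 / (p_D^2 p_A).
Setting this equal to 0.0189 kPa^-1 and taking the physical root (0 < X < 1) gives X = 0.430.
Then n_A = 0.57, n_T = 2.57, so y_A = 0.222.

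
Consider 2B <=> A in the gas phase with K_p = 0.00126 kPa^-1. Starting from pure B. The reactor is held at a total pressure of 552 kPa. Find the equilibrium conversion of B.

Let X = conversion of B (basis 1 mol B); extent of reaction ξ = 0.5X.
Species balance: n_B = 1 − X; n_A = 0.5X.
Total moles n_T = 1 − 0.5X.
y_i = n_i/n_T, p_i = y_i·P. K_p = p_A / (p_B^2).
Substituting and setting equal to 0.00126 kPa^-1 gives a polynomial in X; the root in (0,1) is X = 0.486.

X = 0.486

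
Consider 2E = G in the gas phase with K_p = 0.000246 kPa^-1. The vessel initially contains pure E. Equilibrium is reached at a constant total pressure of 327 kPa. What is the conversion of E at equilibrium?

X = 0.130

Basis: 1 mol E initially; let X = conversion of E. Extent ξ = 0.5X.
Mole table: n_E = 1 − X; n_G = 0.5X.
Total moles n_T = 1 − 0.5X.
With p_i = (n_i/n_T)P, K_p = p_G / (p_E^2).
Equating to 0.000246 kPa^-1 and solving on 0 < X < 1: X = 0.130.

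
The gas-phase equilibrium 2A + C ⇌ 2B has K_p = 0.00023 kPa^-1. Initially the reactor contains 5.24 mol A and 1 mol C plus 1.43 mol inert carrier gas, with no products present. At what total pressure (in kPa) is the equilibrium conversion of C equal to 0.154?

P = 151 kPa

Take 1 mol C as basis and let X be its fractional conversion, so ξ = X.
At extent ξ: n_A = 5.24 − 2X; n_C = 1 − X; n_B = 2X; n_I = 1.43 (inert).
Total moles n_T = 7.67 − X.
K_p = p_B^2 / (p_A^2 p_C) with p_i = (n_i/n_T)·P.
At X = 0.154: the mole-fraction product g(X) = Π y_i^ν_i = 0.03465. Since K_p = g(X)·P^{-1}, P = (g/K_p)^(1/1) = (0.03465/0.00023)^(1/1) = 151 kPa.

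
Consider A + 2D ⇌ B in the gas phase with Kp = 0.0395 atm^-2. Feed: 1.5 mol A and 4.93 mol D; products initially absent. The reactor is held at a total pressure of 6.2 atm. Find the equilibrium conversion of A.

Basis: 1.5 mol A initially; let X = conversion of A. Extent ξ = 1.5X.
Moles: n_A = 1.5 − 1.5X; n_D = 4.93 − 3X; n_B = 1.5X.
Total moles n_T = 6.43 − 3X.
Mole fractions y_i = n_i/n_T; Kp = p_B / (p_A p_D^2) with p_i = y_i·P.
Substituting and setting equal to 0.0395 atm^-2 gives a polynomial in X; the root in (0,1) is X = 0.432.

X = 0.432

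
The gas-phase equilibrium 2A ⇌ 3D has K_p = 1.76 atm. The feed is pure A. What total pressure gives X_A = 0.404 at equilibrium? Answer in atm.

P = 3.38 atm

Basis: 1 mol A initially; let X = conversion of A. Extent ξ = 0.5X.
At extent ξ: n_A = 1 − X; n_D = 1.5X.
Total moles n_T = 1 + 0.5X.
K_p = p_D^3 / (p_A^2) with p_i = (n_i/n_T)·P.
At X = 0.404: the mole-fraction product g(X) = Π y_i^ν_i = 0.5212. Since K_p = g(X)·P^{1}, P = (K_p/g)^(1/1) = (1.76/0.5212)^(1/1) = 3.38 atm.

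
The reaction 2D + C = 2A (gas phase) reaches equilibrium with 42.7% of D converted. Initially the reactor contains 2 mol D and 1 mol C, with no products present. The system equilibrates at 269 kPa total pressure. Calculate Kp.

Let X = conversion of D (basis 2 mol D); extent of reaction ξ = X.
Mole table: n_D = 2 − 2X; n_C = 1 − X; n_A = 2X.
n_T = Σnᵢ = 3 − X.
At X = 0.427: n_D = 1.15, n_C = 0.573, n_A = 0.854, n_T = 2.57.
p_i = (n_i/n_T)·P. Kp = p_A^2 / (p_D^2 p_C) = 0.00927 kPa^-1.

Kp = 0.00927 kPa^-1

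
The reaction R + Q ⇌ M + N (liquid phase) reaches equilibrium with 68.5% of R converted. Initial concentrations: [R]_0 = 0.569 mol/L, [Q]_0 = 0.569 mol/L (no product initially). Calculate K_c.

Let X = conversion of R.
Concentrations: [R] = 0.569 − 0.569X; [Q] = 0.569 − 0.569X; [M] = 0.569X; [N] = 0.569X.
At X = 0.685: [R] = 0.179, [Q] = 0.179, [M] = 0.39, [N] = 0.39.
K_c = [M] [N] / ([R] [Q]) = 4.73.

K_c = 4.73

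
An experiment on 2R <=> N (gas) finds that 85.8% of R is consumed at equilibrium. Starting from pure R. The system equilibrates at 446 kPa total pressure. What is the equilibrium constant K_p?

K_p = 0.0272 kPa^-1

Basis: 1 mol R initially; let X = conversion of R. Extent ξ = 0.5X.
Species balance: n_R = 1 − X; n_N = 0.5X.
Summing: n_T = 1 − 0.5X.
At X = 0.858: n_R = 0.142, n_N = 0.429, n_T = 0.571.
p_i = (n_i/n_T)·P. K_p = p_N / (p_R^2) = 0.0272 kPa^-1.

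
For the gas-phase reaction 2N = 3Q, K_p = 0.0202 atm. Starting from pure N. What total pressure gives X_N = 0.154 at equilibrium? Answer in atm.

Let X = conversion of N (basis 1 mol N); extent of reaction ξ = 0.5X.
Species balance: n_N = 1 − X; n_Q = 1.5X.
n_T = Σnᵢ = 1 + 0.5X.
K_p = p_Q^3 / (p_N^2) with p_i = (n_i/n_T)·P.
At X = 0.154: the mole-fraction product g(X) = Π y_i^ν_i = 0.01599. Since K_p = g(X)·P^{1}, P = (K_p/g)^(1/1) = (0.0202/0.01599)^(1/1) = 1.26 atm.

P = 1.26 atm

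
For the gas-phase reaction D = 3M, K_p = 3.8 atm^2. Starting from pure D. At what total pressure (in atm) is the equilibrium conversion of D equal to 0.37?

Take 1 mol D as basis and let X be its fractional conversion, so ξ = X.
At extent ξ: n_D = 1 − X; n_M = 3X.
Summing: n_T = 1 + 2X.
K_p = p_M^3 / (p_D) with p_i = (n_i/n_T)·P.
At X = 0.37: the mole-fraction product g(X) = Π y_i^ν_i = 0.717. Since K_p = g(X)·P^{2}, P = (K_p/g)^(1/2) = (3.8/0.717)^(1/2) = 2.3 atm.

P = 2.3 atm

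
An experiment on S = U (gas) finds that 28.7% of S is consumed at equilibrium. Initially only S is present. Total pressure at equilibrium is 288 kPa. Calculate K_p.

Basis: 1 mol S initially; let X = conversion of S. Extent ξ = X.
Species balance: n_S = 1 − X; n_U = X.
Total moles n_T = 1 (Δν = 0, constant).
At X = 0.287: n_S = 0.713, n_U = 0.287, n_T = 1.
p_i = (n_i/n_T)·P. K_p = p_U / (p_S) = 0.403.

K_p = 0.403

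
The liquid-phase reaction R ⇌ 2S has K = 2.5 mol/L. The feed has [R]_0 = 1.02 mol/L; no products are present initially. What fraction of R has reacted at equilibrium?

Let X = conversion of R; extent ξ = 1.02·X mol/L.
Concentrations: [R] = 1.02 − 1.02X; [S] = 2.04X.
K = [S]^2 / ([R]).
Setting equal to 2.5 and solving for X on (0,1) gives X = 0.534.

X = 0.534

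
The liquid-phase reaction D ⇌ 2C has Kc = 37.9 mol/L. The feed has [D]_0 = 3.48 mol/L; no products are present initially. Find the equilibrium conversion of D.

X = 0.778

Let X = conversion of D; extent ξ = 3.48·X mol/L.
Concentrations: [D] = 3.48 − 3.48X; [C] = 6.96X.
Kc = [C]^2 / ([D]).
Equating to 37.9 mol/L: the physical root is X = 0.778.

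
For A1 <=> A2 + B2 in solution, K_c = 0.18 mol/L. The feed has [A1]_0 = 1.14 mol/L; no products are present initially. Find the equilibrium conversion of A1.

X = 0.326

Let X = conversion of A1; extent ξ = 1.14·X mol/L.
Concentrations: [A1] = 1.14 − 1.14X; [A2] = 1.14X; [B2] = 1.14X.
K_c = [A2] [B2] / ([A1]).
Solving K_c = 0.18 for X ∈ (0,1): X = 0.326.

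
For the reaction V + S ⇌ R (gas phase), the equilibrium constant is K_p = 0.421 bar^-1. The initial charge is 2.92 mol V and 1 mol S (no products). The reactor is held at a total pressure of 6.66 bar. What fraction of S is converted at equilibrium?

X = 0.660

Basis: 1 mol S initially; let X = conversion of S. Extent ξ = X.
Moles: n_V = 2.92 − X; n_S = 1 − X; n_R = X.
n_T = Σnᵢ = 3.92 − X.
Mole fractions y_i = n_i/n_T; K_p = p_R / (p_V p_S) with p_i = y_i·P.
Substituting and setting equal to 0.421 bar^-1 gives a polynomial in X; the root in (0,1) is X = 0.660.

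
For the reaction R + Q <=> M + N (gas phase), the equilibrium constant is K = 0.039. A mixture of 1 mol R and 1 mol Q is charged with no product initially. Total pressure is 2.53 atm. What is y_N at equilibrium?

y_N = 0.082

Take 1 mol R as basis and let X be its fractional conversion, so ξ = X.
At extent ξ: n_R = 1 − X; n_Q = 1 − X; n_M = X; n_N = X.
n_T stays at 2 (no change in mole number).
With p_i = (n_i/n_T)P, K = p_M p_N / (p_R p_Q).
This yields a degree-2 equation in X; solving on (0,1), X = 0.165.
Then n_N = 0.165, n_T = 2, so y_N = 0.082.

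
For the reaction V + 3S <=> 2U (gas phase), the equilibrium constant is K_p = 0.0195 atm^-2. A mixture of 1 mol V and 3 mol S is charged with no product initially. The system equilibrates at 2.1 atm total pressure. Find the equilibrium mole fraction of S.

y_S = 0.690

Basis: 1 mol V initially; let X = conversion of V. Extent ξ = X.
Moles: n_V = 1 − X; n_S = 3 − 3X; n_U = 2X.
n_T = Σnᵢ = 4 − 2X.
y_i = n_i/n_T, p_i = y_i·P. K_p = p_U^2 / (p_V p_S^3).
Equating to 0.0195 atm^-2 and solving on 0 < X < 1: X = 0.149.
Then n_S = 2.55, n_T = 3.7, so y_S = 0.690.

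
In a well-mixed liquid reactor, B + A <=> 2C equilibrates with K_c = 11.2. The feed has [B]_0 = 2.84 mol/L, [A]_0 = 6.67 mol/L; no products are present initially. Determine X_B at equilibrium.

X = 0.835

Let X = conversion of B; extent ξ = 2.84·X mol/L.
Concentrations: [B] = 2.84 − 2.84X; [A] = 6.67 − 2.84X; [C] = 5.68X.
K_c = [C]^2 / ([B] [A]).
Solving K_c = 11.2 for X ∈ (0,1): X = 0.835.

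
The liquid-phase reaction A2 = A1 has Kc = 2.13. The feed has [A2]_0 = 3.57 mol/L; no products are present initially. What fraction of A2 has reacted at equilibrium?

Let X = conversion of A2; extent ξ = 3.57·X mol/L.
Concentrations: [A2] = 3.57 − 3.57X; [A1] = 3.57X.
Kc = [A1] / ([A2]).
Setting equal to 2.13 and solving for X on (0,1) gives X = 0.681.

X = 0.681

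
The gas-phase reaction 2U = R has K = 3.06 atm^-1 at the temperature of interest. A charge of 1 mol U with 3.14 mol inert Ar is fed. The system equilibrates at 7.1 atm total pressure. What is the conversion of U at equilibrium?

Take 1 mol U as basis and let X be its fractional conversion, so ξ = 0.5X.
Moles: n_U = 1 − X; n_R = 0.5X; n_I = 3.14 (inert).
Total moles n_T = 4.14 − 0.5X.
y_i = n_i/n_T, p_i = y_i·P. K = p_R / (p_U^2).
Setting this equal to 3.06 atm^-1 and taking the physical root (0 < X < 1) gives X = 0.746.

X = 0.746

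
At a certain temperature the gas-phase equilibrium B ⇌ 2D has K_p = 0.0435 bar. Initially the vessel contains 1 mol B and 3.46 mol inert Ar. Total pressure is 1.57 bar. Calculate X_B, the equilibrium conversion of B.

X = 0.164

Basis: 1 mol B initially; let X = conversion of B. Extent ξ = X.
Mole table: n_B = 1 − X; n_D = 2X; n_I = 3.46 (inert).
Total moles n_T = 4.46 + X.
y_i = n_i/n_T, p_i = y_i·P. K_p = p_D^2 / (p_B).
Substituting and setting equal to 0.0435 bar gives a polynomial in X; the root in (0,1) is X = 0.164.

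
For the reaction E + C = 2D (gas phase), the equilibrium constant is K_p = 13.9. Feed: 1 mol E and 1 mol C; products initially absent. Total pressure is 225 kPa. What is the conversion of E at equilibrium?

Basis: 1 mol E initially; let X = conversion of E. Extent ξ = X.
Moles: n_E = 1 − X; n_C = 1 − X; n_D = 2X.
Since Δν = 0, n_T = 2 throughout.
With p_i = (n_i/n_T)P, K_p = p_D^2 / (p_E p_C).
This yields a degree-2 equation in X; solving on (0,1), X = 0.651.

X = 0.651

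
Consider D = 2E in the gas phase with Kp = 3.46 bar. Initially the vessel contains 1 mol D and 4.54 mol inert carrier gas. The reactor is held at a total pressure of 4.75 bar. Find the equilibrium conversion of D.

X = 0.638

Basis: 1 mol D initially; let X = conversion of D. Extent ξ = X.
Mole table: n_D = 1 − X; n_E = 2X; n_I = 4.54 (inert).
Summing: n_T = 5.54 + X.
With p_i = (n_i/n_T)P, Kp = p_E^2 / (p_D).
This yields a degree-2 equation in X; solving on (0,1), X = 0.638.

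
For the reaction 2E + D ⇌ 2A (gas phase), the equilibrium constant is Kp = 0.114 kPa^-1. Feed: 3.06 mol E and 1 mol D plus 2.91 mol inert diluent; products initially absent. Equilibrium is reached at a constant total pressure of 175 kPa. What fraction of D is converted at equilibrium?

Basis: 1 mol D initially; let X = conversion of D. Extent ξ = X.
Species balance: n_E = 3.06 − 2X; n_D = 1 − X; n_A = 2X; n_I = 2.91 (inert).
n_T = Σnᵢ = 6.97 − X.
y_i = n_i/n_T, p_i = y_i·P. Kp = p_A^2 / (p_E^2 p_D).
Substituting and setting equal to 0.114 kPa^-1 gives a polynomial in X; the root in (0,1) is X = 0.734.

X = 0.734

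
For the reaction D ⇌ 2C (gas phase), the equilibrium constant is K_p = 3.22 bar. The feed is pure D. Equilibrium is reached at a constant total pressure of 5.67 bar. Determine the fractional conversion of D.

Take 1 mol D as basis and let X be its fractional conversion, so ξ = X.
At extent ξ: n_D = 1 − X; n_C = 2X.
Total moles n_T = 1 + X.
With p_i = (n_i/n_T)P, K_p = p_C^2 / (p_D).
Equating to 3.22 bar and solving on 0 < X < 1: X = 0.353.

X = 0.353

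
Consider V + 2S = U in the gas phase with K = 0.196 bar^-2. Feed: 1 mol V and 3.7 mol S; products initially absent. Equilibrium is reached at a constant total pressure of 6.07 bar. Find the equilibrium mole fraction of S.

Let X = conversion of V (basis 1 mol V); extent of reaction ξ = X.
Species balance: n_V = 1 − X; n_S = 3.7 − 2X; n_U = X.
n_T = Σnᵢ = 4.7 − 2X.
y_i = n_i/n_T, p_i = y_i·P. K = p_U / (p_V p_S^2).
Equating to 0.196 bar^-2 and solving on 0 < X < 1: X = 0.771.
Then n_S = 2.16, n_T = 3.16, so y_S = 0.683.

y_S = 0.683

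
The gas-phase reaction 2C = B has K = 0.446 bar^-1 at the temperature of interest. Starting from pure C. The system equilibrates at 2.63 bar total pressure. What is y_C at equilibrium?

y_C = 0.591

Let X = conversion of C (basis 1 mol C); extent of reaction ξ = 0.5X.
At extent ξ: n_C = 1 − X; n_B = 0.5X.
n_T = Σnᵢ = 1 − 0.5X.
With p_i = (n_i/n_T)P, K = p_B / (p_C^2).
Equating to 0.446 bar^-1 and solving on 0 < X < 1: X = 0.581.
Then n_C = 0.419, n_T = 0.71, so y_C = 0.591.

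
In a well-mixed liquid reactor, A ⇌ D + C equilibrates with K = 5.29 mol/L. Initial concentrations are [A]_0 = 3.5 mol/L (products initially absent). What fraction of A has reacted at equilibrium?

X = 0.687

Let X = conversion of A; extent ξ = 3.5·X mol/L.
Concentrations: [A] = 3.5 − 3.5X; [D] = 3.5X; [C] = 3.5X.
K = [D] [C] / ([A]).
Setting equal to 5.29 and solving for X on (0,1) gives X = 0.687.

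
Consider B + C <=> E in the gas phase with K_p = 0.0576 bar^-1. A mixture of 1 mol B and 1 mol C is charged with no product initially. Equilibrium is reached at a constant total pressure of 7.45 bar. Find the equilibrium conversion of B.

Basis: 1 mol B initially; let X = conversion of B. Extent ξ = X.
Mole table: n_B = 1 − X; n_C = 1 − X; n_E = X.
n_T = Σnᵢ = 2 − X.
Mole fractions y_i = n_i/n_T; K_p = p_E / (p_B p_C) with p_i = y_i·P.
Substituting and setting equal to 0.0576 bar^-1 gives a polynomial in X; the root in (0,1) is X = 0.164.

X = 0.164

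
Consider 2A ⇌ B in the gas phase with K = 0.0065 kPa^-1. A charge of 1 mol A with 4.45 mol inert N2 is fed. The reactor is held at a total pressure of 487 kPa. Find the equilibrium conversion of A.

X = 0.414

Take 1 mol A as basis and let X be its fractional conversion, so ξ = 0.5X.
Species balance: n_A = 1 − X; n_B = 0.5X; n_I = 4.45 (inert).
Total moles n_T = 5.45 − 0.5X.
Mole fractions y_i = n_i/n_T; K = p_B / (p_A^2) with p_i = y_i·P.
This yields a degree-2 equation in X; solving on (0,1), X = 0.414.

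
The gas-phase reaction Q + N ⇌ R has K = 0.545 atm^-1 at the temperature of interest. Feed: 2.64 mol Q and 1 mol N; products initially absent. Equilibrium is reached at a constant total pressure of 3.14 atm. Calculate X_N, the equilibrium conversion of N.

Basis: 1 mol N initially; let X = conversion of N. Extent ξ = X.
Mole table: n_Q = 2.64 − X; n_N = 1 − X; n_R = X.
Summing: n_T = 3.64 − X.
Mole fractions y_i = n_i/n_T; K = p_R / (p_Q p_N) with p_i = y_i·P.
This yields a degree-2 equation in X; solving on (0,1), X = 0.537.

X = 0.537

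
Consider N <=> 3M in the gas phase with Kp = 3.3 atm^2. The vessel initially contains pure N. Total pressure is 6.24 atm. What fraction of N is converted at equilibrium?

Basis: 1 mol N initially; let X = conversion of N. Extent ξ = X.
Species balance: n_N = 1 − X; n_M = 3X.
Total moles n_T = 1 + 2X.
y_i = n_i/n_T, p_i = y_i·P. Kp = p_M^3 / (p_N).
This yields a degree-3 equation in X; solving on (0,1), X = 0.167.

X = 0.167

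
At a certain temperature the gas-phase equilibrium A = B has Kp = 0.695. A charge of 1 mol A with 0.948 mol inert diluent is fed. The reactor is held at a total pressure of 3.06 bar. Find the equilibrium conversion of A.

Basis: 1 mol A initially; let X = conversion of A. Extent ξ = X.
Mole table: n_A = 1 − X; n_B = X; n_I = 0.948 (inert).
n_T stays at 1.95 (no change in mole number).
Mole fractions y_i = n_i/n_T; Kp = p_B / (p_A) with p_i = y_i·P.
Equating to 0.695 and solving on 0 < X < 1: X = 0.410.

X = 0.410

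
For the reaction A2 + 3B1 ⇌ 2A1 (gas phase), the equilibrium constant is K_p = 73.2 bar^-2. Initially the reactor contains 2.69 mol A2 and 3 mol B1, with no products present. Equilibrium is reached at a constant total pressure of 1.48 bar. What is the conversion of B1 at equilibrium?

X = 0.824

Basis: 3 mol B1 initially; let X = conversion of B1. Extent ξ = X.
Species balance: n_A2 = 2.69 − X; n_B1 = 3 − 3X; n_A1 = 2X.
Total moles n_T = 5.69 − 2X.
With p_i = (n_i/n_T)P, K_p = p_A1^2 / (p_A2 p_B1^3).
This yields a degree-4 equation in X; solving on (0,1), X = 0.824.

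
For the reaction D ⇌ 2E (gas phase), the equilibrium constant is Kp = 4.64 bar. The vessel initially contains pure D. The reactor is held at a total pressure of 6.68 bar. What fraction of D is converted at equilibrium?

Let X = conversion of D (basis 1 mol D); extent of reaction ξ = X.
Mole table: n_D = 1 − X; n_E = 2X.
Total moles n_T = 1 + X.
Mole fractions y_i = n_i/n_T; Kp = p_E^2 / (p_D) with p_i = y_i·P.
Substituting and setting equal to 4.64 bar gives a polynomial in X; the root in (0,1) is X = 0.385.

X = 0.385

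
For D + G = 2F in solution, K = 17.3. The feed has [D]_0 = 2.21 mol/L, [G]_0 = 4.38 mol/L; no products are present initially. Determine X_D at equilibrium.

X = 0.852

Let X = conversion of D; extent ξ = 2.21·X mol/L.
Concentrations: [D] = 2.21 − 2.21X; [G] = 4.38 − 2.21X; [F] = 4.42X.
K = [F]^2 / ([D] [G]).
Equating to 17.3: the physical root is X = 0.852.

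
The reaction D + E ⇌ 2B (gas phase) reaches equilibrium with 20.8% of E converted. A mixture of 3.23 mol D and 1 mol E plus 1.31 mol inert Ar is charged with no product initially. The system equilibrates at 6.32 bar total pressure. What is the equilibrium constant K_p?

Take 1 mol E as basis and let X be its fractional conversion, so ξ = X.
At extent ξ: n_D = 3.23 − X; n_E = 1 − X; n_B = 2X; n_I = 1.31 (inert).
Total moles n_T = 5.54 (Δν = 0, constant).
At X = 0.208: n_D = 3.02, n_E = 0.792, n_B = 0.416, n_T = 5.54.
p_i = (n_i/n_T)·P. K_p = p_B^2 / (p_D p_E) = 0.0723.

K_p = 0.0723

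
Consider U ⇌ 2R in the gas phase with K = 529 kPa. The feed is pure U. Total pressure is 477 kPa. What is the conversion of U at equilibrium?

Basis: 1 mol U initially; let X = conversion of U. Extent ξ = X.
Moles: n_U = 1 − X; n_R = 2X.
Summing: n_T = 1 + X.
Mole fractions y_i = n_i/n_T; K = p_R^2 / (p_U) with p_i = y_i·P.
Setting this equal to 529 kPa and taking the physical root (0 < X < 1) gives X = 0.466.

X = 0.466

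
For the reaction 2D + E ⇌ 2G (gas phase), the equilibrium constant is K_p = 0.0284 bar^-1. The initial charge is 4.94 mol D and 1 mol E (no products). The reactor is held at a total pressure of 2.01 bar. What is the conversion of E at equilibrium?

X = 0.202

Take 1 mol E as basis and let X be its fractional conversion, so ξ = X.
At extent ξ: n_D = 4.94 − 2X; n_E = 1 − X; n_G = 2X.
n_T = Σnᵢ = 5.94 − X.
With p_i = (n_i/n_T)P, K_p = p_G^2 / (p_D^2 p_E).
Setting this equal to 0.0284 bar^-1 and taking the physical root (0 < X < 1) gives X = 0.202.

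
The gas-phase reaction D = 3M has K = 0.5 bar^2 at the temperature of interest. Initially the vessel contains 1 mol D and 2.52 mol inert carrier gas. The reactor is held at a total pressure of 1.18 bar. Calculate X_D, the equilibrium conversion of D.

Let X = conversion of D (basis 1 mol D); extent of reaction ξ = X.
Moles: n_D = 1 − X; n_M = 3X; n_I = 2.52 (inert).
Summing: n_T = 3.52 + 2X.
With p_i = (n_i/n_T)P, K = p_M^3 / (p_D).
Substituting and setting equal to 0.5 bar^2 gives a polynomial in X; the root in (0,1) is X = 0.512.

X = 0.512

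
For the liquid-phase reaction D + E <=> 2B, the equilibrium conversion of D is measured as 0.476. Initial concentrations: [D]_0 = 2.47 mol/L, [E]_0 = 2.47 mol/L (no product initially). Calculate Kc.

Kc = 3.3

Let X = conversion of D.
Concentrations: [D] = 2.47 − 2.47X; [E] = 2.47 − 2.47X; [B] = 4.94X.
At X = 0.476: [D] = 1.29, [E] = 1.29, [B] = 2.35.
Kc = [B]^2 / ([D] [E]) = 3.3.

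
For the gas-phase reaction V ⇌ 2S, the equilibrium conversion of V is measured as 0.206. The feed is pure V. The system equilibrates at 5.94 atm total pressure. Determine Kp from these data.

Kp = 1.05 atm

Basis: 1 mol V initially; let X = conversion of V. Extent ξ = X.
Moles: n_V = 1 − X; n_S = 2X.
n_T = Σnᵢ = 1 + X.
At X = 0.206: n_V = 0.794, n_S = 0.412, n_T = 1.21.
p_i = (n_i/n_T)·P. Kp = p_S^2 / (p_V) = 1.05 atm.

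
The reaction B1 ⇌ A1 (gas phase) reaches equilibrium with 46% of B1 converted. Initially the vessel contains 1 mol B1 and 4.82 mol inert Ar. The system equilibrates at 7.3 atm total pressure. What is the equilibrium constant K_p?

Take 1 mol B1 as basis and let X be its fractional conversion, so ξ = X.
Mole table: n_B1 = 1 − X; n_A1 = X; n_I = 4.82 (inert).
Total moles n_T = 5.82 (Δν = 0, constant).
At X = 0.46: n_B1 = 0.54, n_A1 = 0.46, n_T = 5.82.
p_i = (n_i/n_T)·P. K_p = p_A1 / (p_B1) = 0.852.

K_p = 0.852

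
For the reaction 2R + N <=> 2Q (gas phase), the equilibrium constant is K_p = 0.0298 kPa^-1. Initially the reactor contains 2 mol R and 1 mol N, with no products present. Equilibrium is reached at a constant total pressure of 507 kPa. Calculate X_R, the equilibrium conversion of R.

Take 2 mol R as basis and let X be its fractional conversion, so ξ = X.
Mole table: n_R = 2 − 2X; n_N = 1 − X; n_Q = 2X.
Summing: n_T = 3 − X.
y_i = n_i/n_T, p_i = y_i·P. K_p = p_Q^2 / (p_R^2 p_N).
Equating to 0.0298 kPa^-1 and solving on 0 < X < 1: X = 0.611.

X = 0.611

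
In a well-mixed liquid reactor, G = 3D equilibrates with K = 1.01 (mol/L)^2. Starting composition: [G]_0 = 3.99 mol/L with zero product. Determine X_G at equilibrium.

Let X = conversion of G; extent ξ = 3.99·X mol/L.
Concentrations: [G] = 3.99 − 3.99X; [D] = 12X.
K = [D]^3 / ([G]).
Setting equal to 1.01 and solving for X on (0,1) gives X = 0.127.

X = 0.127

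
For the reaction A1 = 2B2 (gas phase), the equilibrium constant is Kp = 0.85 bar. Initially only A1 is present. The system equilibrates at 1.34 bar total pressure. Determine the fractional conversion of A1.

Take 1 mol A1 as basis and let X be its fractional conversion, so ξ = X.
Moles: n_A1 = 1 − X; n_B2 = 2X.
Total moles n_T = 1 + X.
Mole fractions y_i = n_i/n_T; Kp = p_B2^2 / (p_A1) with p_i = y_i·P.
Substituting and setting equal to 0.85 bar gives a polynomial in X; the root in (0,1) is X = 0.370.

X = 0.370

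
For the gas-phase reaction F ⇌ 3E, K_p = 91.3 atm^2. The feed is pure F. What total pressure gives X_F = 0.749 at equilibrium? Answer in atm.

Take 1 mol F as basis and let X be its fractional conversion, so ξ = X.
Moles: n_F = 1 − X; n_E = 3X.
Summing: n_T = 1 + 2X.
K_p = p_E^3 / (p_F) with p_i = (n_i/n_T)·P.
At X = 0.749: the mole-fraction product g(X) = Π y_i^ν_i = 7.244. Since K_p = g(X)·P^{2}, P = (K_p/g)^(1/2) = (91.3/7.244)^(1/2) = 3.55 atm.

P = 3.55 atm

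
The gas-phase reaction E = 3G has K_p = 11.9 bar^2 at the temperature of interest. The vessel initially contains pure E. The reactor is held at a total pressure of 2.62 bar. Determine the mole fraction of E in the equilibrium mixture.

y_E = 0.247

Basis: 1 mol E initially; let X = conversion of E. Extent ξ = X.
Moles: n_E = 1 − X; n_G = 3X.
n_T = Σnᵢ = 1 + 2X.
With p_i = (n_i/n_T)P, K_p = p_G^3 / (p_E).
Setting this equal to 11.9 bar^2 and taking the physical root (0 < X < 1) gives X = 0.505.
Then n_E = 0.495, n_T = 2.01, so y_E = 0.247.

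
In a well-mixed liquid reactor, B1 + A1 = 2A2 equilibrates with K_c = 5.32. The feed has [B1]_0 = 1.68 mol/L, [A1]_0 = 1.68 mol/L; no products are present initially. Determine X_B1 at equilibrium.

X = 0.536

Let X = conversion of B1; extent ξ = 1.68·X mol/L.
Concentrations: [B1] = 1.68 − 1.68X; [A1] = 1.68 − 1.68X; [A2] = 3.36X.
K_c = [A2]^2 / ([B1] [A1]).
Equating to 5.32: the physical root is X = 0.536.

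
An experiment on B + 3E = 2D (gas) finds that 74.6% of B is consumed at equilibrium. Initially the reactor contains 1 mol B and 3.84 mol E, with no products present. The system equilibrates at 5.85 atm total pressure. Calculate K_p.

K_p = 0.698 atm^-2

Take 1 mol B as basis and let X be its fractional conversion, so ξ = X.
Moles: n_B = 1 − X; n_E = 3.84 − 3X; n_D = 2X.
Summing: n_T = 4.84 − 2X.
At X = 0.746: n_B = 0.254, n_E = 1.6, n_D = 1.49, n_T = 3.35.
p_i = (n_i/n_T)·P. K_p = p_D^2 / (p_B p_E^3) = 0.698 atm^-2.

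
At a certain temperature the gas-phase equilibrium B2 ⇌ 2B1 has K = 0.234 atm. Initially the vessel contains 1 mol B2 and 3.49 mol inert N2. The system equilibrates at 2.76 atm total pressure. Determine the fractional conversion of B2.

X = 0.271

Let X = conversion of B2 (basis 1 mol B2); extent of reaction ξ = X.
Mole table: n_B2 = 1 − X; n_B1 = 2X; n_I = 3.49 (inert).
n_T = Σnᵢ = 4.49 + X.
y_i = n_i/n_T, p_i = y_i·P. K = p_B1^2 / (p_B2).
Substituting and setting equal to 0.234 atm gives a polynomial in X; the root in (0,1) is X = 0.271.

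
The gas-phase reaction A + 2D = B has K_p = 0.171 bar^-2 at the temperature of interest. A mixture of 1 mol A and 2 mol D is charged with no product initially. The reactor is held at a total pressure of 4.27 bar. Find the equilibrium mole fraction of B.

Take 1 mol A as basis and let X be its fractional conversion, so ξ = X.
Species balance: n_A = 1 − X; n_D = 2 − 2X; n_B = X.
Summing: n_T = 3 − 2X.
y_i = n_i/n_T, p_i = y_i·P. K_p = p_B / (p_A p_D^2).
This yields a degree-3 equation in X; solving on (0,1), X = 0.458.
Then n_B = 0.458, n_T = 2.08, so y_B = 0.220.

y_B = 0.220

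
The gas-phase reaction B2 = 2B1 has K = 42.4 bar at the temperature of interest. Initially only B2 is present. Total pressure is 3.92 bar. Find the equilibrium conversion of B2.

X = 0.854

Let X = conversion of B2 (basis 1 mol B2); extent of reaction ξ = X.
Moles: n_B2 = 1 − X; n_B1 = 2X.
Summing: n_T = 1 + X.
With p_i = (n_i/n_T)P, K = p_B1^2 / (p_B2).
Setting this equal to 42.4 bar and taking the physical root (0 < X < 1) gives X = 0.854.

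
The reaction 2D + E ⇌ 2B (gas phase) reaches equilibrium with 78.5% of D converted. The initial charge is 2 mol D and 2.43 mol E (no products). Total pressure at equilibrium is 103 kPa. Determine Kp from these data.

Kp = 0.287 kPa^-1

Let X = conversion of D (basis 2 mol D); extent of reaction ξ = X.
Species balance: n_D = 2 − 2X; n_E = 2.43 − X; n_B = 2X.
Summing: n_T = 4.43 − X.
At X = 0.785: n_D = 0.43, n_E = 1.65, n_B = 1.57, n_T = 3.65.
p_i = (n_i/n_T)·P. Kp = p_B^2 / (p_D^2 p_E) = 0.287 kPa^-1.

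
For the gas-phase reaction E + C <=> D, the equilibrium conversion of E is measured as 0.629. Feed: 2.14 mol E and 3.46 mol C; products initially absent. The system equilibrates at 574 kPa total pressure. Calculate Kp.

Kp = 0.00594 kPa^-1

Basis: 2.14 mol E initially; let X = conversion of E. Extent ξ = 2.14X.
Moles: n_E = 2.14 − 2.14X; n_C = 3.46 − 2.14X; n_D = 2.14X.
Summing: n_T = 5.6 − 2.14X.
At X = 0.629: n_E = 0.794, n_C = 2.11, n_D = 1.35, n_T = 4.25.
p_i = (n_i/n_T)·P. Kp = p_D / (p_E p_C) = 0.00594 kPa^-1.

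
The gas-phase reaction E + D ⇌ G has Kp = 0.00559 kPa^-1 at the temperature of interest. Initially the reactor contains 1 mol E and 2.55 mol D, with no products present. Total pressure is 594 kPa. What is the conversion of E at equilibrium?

Basis: 1 mol E initially; let X = conversion of E. Extent ξ = X.
Mole table: n_E = 1 − X; n_D = 2.55 − X; n_G = X.
Summing: n_T = 3.55 − X.
Mole fractions y_i = n_i/n_T; Kp = p_G / (p_E p_D) with p_i = y_i·P.
Substituting and setting equal to 0.00559 kPa^-1 gives a polynomial in X; the root in (0,1) is X = 0.684.

X = 0.684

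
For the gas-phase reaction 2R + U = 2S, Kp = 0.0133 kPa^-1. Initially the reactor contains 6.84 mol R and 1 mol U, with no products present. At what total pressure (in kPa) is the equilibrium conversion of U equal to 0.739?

P = 155 kPa

Let X = conversion of U (basis 1 mol U); extent of reaction ξ = X.
Mole table: n_R = 6.84 − 2X; n_U = 1 − X; n_S = 2X.
n_T = Σnᵢ = 7.84 − X.
Kp = p_S^2 / (p_R^2 p_U) with p_i = (n_i/n_T)·P.
At X = 0.739: the mole-fraction product g(X) = Π y_i^ν_i = 2.067. Since Kp = g(X)·P^{-1}, P = (g/Kp)^(1/1) = (2.067/0.0133)^(1/1) = 155 kPa.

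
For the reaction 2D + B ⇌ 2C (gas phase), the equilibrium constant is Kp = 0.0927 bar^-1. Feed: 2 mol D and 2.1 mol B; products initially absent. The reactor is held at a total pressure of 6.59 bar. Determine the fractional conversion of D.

X = 0.348

Basis: 2 mol D initially; let X = conversion of D. Extent ξ = X.
At extent ξ: n_D = 2 − 2X; n_B = 2.1 − X; n_C = 2X.
Total moles n_T = 4.1 − X.
Mole fractions y_i = n_i/n_T; Kp = p_C^2 / (p_D^2 p_B) with p_i = y_i·P.
This yields a degree-3 equation in X; solving on (0,1), X = 0.348.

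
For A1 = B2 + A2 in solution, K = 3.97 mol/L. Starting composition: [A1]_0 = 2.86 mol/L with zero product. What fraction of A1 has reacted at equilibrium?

Let X = conversion of A1; extent ξ = 2.86·X mol/L.
Concentrations: [A1] = 2.86 − 2.86X; [B2] = 2.86X; [A2] = 2.86X.
K = [B2] [A2] / ([A1]).
Equating to 3.97 mol/L: the physical root is X = 0.673.

X = 0.673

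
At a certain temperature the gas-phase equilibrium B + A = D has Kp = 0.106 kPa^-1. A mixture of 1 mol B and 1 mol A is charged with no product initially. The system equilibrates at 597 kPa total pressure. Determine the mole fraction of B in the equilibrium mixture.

Let X = conversion of B (basis 1 mol B); extent of reaction ξ = X.
Species balance: n_B = 1 − X; n_A = 1 − X; n_D = X.
n_T = Σnᵢ = 2 − X.
With p_i = (n_i/n_T)P, Kp = p_D / (p_B p_A).
Setting this equal to 0.106 kPa^-1 and taking the physical root (0 < X < 1) gives X = 0.875.
Then n_B = 0.125, n_T = 1.12, so y_B = 0.111.

y_B = 0.111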